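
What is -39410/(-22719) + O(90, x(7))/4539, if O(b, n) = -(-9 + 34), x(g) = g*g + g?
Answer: 59438005/34373847 ≈ 1.7292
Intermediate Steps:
x(g) = g + g² (x(g) = g² + g = g + g²)
O(b, n) = -25 (O(b, n) = -1*25 = -25)
-39410/(-22719) + O(90, x(7))/4539 = -39410/(-22719) - 25/4539 = -39410*(-1/22719) - 25*1/4539 = 39410/22719 - 25/4539 = 59438005/34373847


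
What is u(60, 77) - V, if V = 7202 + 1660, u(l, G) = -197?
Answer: -9059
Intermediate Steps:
V = 8862
u(60, 77) - V = -197 - 1*8862 = -197 - 8862 = -9059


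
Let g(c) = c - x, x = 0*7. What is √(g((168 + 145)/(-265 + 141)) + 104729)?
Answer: 11*√3327013/62 ≈ 323.61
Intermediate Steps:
x = 0
g(c) = c (g(c) = c - 1*0 = c + 0 = c)
√(g((168 + 145)/(-265 + 141)) + 104729) = √((168 + 145)/(-265 + 141) + 104729) = √(313/(-124) + 104729) = √(313*(-1/124) + 104729) = √(-313/124 + 104729) = √(12986083/124) = 11*√3327013/62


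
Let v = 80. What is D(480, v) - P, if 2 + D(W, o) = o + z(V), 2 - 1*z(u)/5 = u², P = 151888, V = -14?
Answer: -152780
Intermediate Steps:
z(u) = 10 - 5*u²
D(W, o) = -972 + o (D(W, o) = -2 + (o + (10 - 5*(-14)²)) = -2 + (o + (10 - 5*196)) = -2 + (o + (10 - 980)) = -2 + (o - 970) = -2 + (-970 + o) = -972 + o)
D(480, v) - P = (-972 + 80) - 1*151888 = -892 - 151888 = -152780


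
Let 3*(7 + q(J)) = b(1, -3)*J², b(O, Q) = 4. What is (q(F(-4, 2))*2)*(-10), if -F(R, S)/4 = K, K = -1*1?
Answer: -860/3 ≈ -286.67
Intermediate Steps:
K = -1
F(R, S) = 4 (F(R, S) = -4*(-1) = 4)
q(J) = -7 + 4*J²/3 (q(J) = -7 + (4*J²)/3 = -7 + 4*J²/3)
(q(F(-4, 2))*2)*(-10) = ((-7 + (4/3)*4²)*2)*(-10) = ((-7 + (4/3)*16)*2)*(-10) = ((-7 + 64/3)*2)*(-10) = ((43/3)*2)*(-10) = (86/3)*(-10) = -860/3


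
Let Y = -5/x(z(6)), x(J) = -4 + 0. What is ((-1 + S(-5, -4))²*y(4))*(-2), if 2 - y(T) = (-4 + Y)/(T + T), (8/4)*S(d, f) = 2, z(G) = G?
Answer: 0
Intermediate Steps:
x(J) = -4
S(d, f) = 1 (S(d, f) = (½)*2 = 1)
Y = 5/4 (Y = -5/(-4) = -5*(-¼) = 5/4 ≈ 1.2500)
y(T) = 2 + 11/(8*T) (y(T) = 2 - (-4 + 5/4)/(T + T) = 2 - (-11)/(4*(2*T)) = 2 - (-11)*1/(2*T)/4 = 2 - (-11)/(8*T) = 2 + 11/(8*T))
((-1 + S(-5, -4))²*y(4))*(-2) = ((-1 + 1)²*(2 + (11/8)/4))*(-2) = (0²*(2 + (11/8)*(¼)))*(-2) = (0*(2 + 11/32))*(-2) = (0*(75/32))*(-2) = 0*(-2) = 0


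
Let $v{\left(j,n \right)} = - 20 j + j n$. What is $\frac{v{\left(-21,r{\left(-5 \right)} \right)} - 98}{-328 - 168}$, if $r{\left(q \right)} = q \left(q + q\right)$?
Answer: $\frac{91}{62} \approx 1.4677$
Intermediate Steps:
$r{\left(q \right)} = 2 q^{2}$ ($r{\left(q \right)} = q 2 q = 2 q^{2}$)
$\frac{v{\left(-21,r{\left(-5 \right)} \right)} - 98}{-328 - 168} = \frac{- 21 \left(-20 + 2 \left(-5\right)^{2}\right) - 98}{-328 - 168} = \frac{- 21 \left(-20 + 2 \cdot 25\right) - 98}{-496} = \left(- 21 \left(-20 + 50\right) - 98\right) \left(- \frac{1}{496}\right) = \left(\left(-21\right) 30 - 98\right) \left(- \frac{1}{496}\right) = \left(-630 - 98\right) \left(- \frac{1}{496}\right) = \left(-728\right) \left(- \frac{1}{496}\right) = \frac{91}{62}$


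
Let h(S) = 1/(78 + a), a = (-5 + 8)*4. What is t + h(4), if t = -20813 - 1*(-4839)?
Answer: -1437659/90 ≈ -15974.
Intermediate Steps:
t = -15974 (t = -20813 + 4839 = -15974)
a = 12 (a = 3*4 = 12)
h(S) = 1/90 (h(S) = 1/(78 + 12) = 1/90)
t + h(4) = -15974 + 1/90 = -1437659/90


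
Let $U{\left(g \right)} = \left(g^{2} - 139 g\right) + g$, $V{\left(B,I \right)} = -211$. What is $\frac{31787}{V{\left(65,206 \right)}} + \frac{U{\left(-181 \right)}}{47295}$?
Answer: $- \frac{1491183236}{9979245} \approx -149.43$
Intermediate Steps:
$U{\left(g \right)} = g^{2} - 138 g$
$\frac{31787}{V{\left(65,206 \right)}} + \frac{U{\left(-181 \right)}}{47295} = \frac{31787}{-211} + \frac{\left(-181\right) \left(-138 - 181\right)}{47295} = 31787 \left(- \frac{1}{211}\right) + \left(-181\right) \left(-319\right) \frac{1}{47295} = - \frac{31787}{211} + 57739 \cdot \frac{1}{47295} = - \frac{31787}{211} + \frac{57739}{47295} = - \frac{1491183236}{9979245}$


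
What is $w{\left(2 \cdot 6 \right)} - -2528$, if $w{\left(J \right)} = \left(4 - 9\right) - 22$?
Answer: $2501$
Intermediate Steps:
$w{\left(J \right)} = -27$ ($w{\left(J \right)} = -5 - 22 = -27$)
$w{\left(2 \cdot 6 \right)} - -2528 = -27 - -2528 = -27 + 2528 = 2501$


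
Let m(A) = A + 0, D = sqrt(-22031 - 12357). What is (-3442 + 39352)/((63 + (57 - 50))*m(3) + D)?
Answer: 1885275/19622 - 17955*I*sqrt(8597)/19622 ≈ 96.08 - 84.843*I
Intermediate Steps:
D = 2*I*sqrt(8597) (D = sqrt(-34388) = 2*I*sqrt(8597) ≈ 185.44*I)
m(A) = A
(-3442 + 39352)/((63 + (57 - 50))*m(3) + D) = (-3442 + 39352)/((63 + (57 - 50))*3 + 2*I*sqrt(8597)) = 35910/((63 + 7)*3 + 2*I*sqrt(8597)) = 35910/(70*3 + 2*I*sqrt(8597)) = 35910/(210 + 2*I*sqrt(8597))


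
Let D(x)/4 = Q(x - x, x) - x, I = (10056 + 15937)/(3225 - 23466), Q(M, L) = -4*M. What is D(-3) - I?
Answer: 268885/20241 ≈ 13.284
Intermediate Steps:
I = -25993/20241 (I = 25993/(-20241) = 25993*(-1/20241) = -25993/20241 ≈ -1.2842)
D(x) = -4*x (D(x) = 4*(-4*(x - x) - x) = 4*(-4*0 - x) = 4*(0 - x) = 4*(-x) = -4*x)
D(-3) - I = -4*(-3) - 1*(-25993/20241) = 12 + 25993/20241 = 268885/20241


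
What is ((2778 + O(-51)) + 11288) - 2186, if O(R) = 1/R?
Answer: 605879/51 ≈ 11880.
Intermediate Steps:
((2778 + O(-51)) + 11288) - 2186 = ((2778 + 1/(-51)) + 11288) - 2186 = ((2778 - 1/51) + 11288) - 2186 = (141677/51 + 11288) - 2186 = 717365/51 - 2186 = 605879/51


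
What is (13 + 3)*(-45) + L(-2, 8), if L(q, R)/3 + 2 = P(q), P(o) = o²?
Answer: -714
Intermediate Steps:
L(q, R) = -6 + 3*q²
(13 + 3)*(-45) + L(-2, 8) = (13 + 3)*(-45) + (-6 + 3*(-2)²) = 16*(-45) + (-6 + 3*4) = -720 + (-6 + 12) = -720 + 6 = -714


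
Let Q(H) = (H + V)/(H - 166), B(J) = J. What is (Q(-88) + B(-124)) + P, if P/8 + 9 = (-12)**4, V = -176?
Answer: 21043016/127 ≈ 1.6569e+5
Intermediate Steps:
Q(H) = (-176 + H)/(-166 + H) (Q(H) = (H - 176)/(H - 166) = (-176 + H)/(-166 + H))
P = 165816 (P = -72 + 8*(-12)**4 = -72 + 8*20736 = -72 + 165888 = 165816)
(Q(-88) + B(-124)) + P = ((-176 - 88)/(-166 - 88) - 124) + 165816 = (-264/(-254) - 124) + 165816 = (-1/254*(-264) - 124) + 165816 = (132/127 - 124) + 165816 = -15616/127 + 165816 = 21043016/127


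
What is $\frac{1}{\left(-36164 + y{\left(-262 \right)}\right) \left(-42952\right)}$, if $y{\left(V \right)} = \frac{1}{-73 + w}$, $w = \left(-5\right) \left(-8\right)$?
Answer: $\frac{33}{51259475176} \approx 6.4378 \cdot 10^{-10}$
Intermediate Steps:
$w = 40$
$y{\left(V \right)} = - \frac{1}{33}$ ($y{\left(V \right)} = \frac{1}{-73 + 40} = \frac{1}{-33} = - \frac{1}{33}$)
$\frac{1}{\left(-36164 + y{\left(-262 \right)}\right) \left(-42952\right)} = \frac{1}{\left(-36164 - \frac{1}{33}\right) \left(-42952\right)} = \frac{1}{- \frac{1193413}{33}} \left(- \frac{1}{42952}\right) = \left(- \frac{33}{1193413}\right) \left(- \frac{1}{42952}\right) = \frac{33}{51259475176}$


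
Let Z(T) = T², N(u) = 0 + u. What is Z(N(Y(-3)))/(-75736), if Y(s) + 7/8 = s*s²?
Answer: -49729/4847104 ≈ -0.010260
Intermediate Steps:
Y(s) = -7/8 + s³ (Y(s) = -7/8 + s*s² = -7/8 + s³)
N(u) = u
Z(N(Y(-3)))/(-75736) = (-7/8 + (-3)³)²/(-75736) = (-7/8 - 27)²*(-1/75736) = (-223/8)²*(-1/75736) = (49729/64)*(-1/75736) = -49729/4847104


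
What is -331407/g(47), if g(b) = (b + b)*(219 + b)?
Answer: -331407/25004 ≈ -13.254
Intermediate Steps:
g(b) = 2*b*(219 + b) (g(b) = (2*b)*(219 + b) = 2*b*(219 + b))
-331407/g(47) = -331407*1/(94*(219 + 47)) = -331407/(2*47*266) = -331407/25004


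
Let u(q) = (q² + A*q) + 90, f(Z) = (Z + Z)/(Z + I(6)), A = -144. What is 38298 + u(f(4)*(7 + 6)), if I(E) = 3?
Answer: 1786996/49 ≈ 36469.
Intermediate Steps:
f(Z) = 2*Z/(3 + Z) (f(Z) = (Z + Z)/(Z + 3) = (2*Z)/(3 + Z) = 2*Z/(3 + Z))
u(q) = 90 + q² - 144*q (u(q) = (q² - 144*q) + 90 = 90 + q² - 144*q)
38298 + u(f(4)*(7 + 6)) = 38298 + (90 + ((2*4/(3 + 4))*(7 + 6))² - 144*2*4/(3 + 4)*(7 + 6)) = 38298 + (90 + ((2*4/7)*13)² - 144*2*4/7*13) = 38298 + (90 + ((2*4*(⅐))*13)² - 144*2*4*(⅐)*13) = 38298 + (90 + ((8/7)*13)² - 1152*13/7) = 38298 + (90 + (104/7)² - 144*104/7) = 38298 + (90 + 10816/49 - 14976/7) = 38298 - 89606/49 = 1786996/49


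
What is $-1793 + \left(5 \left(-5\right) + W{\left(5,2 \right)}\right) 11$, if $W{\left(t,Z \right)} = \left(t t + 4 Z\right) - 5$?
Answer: $-1760$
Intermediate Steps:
$W{\left(t,Z \right)} = -5 + t^{2} + 4 Z$ ($W{\left(t,Z \right)} = \left(t^{2} + 4 Z\right) - 5 = -5 + t^{2} + 4 Z$)
$-1793 + \left(5 \left(-5\right) + W{\left(5,2 \right)}\right) 11 = -1793 + \left(5 \left(-5\right) + \left(-5 + 5^{2} + 4 \cdot 2\right)\right) 11 = -1793 + \left(-25 + \left(-5 + 25 + 8\right)\right) 11 = -1793 + \left(-25 + 28\right) 11 = -1793 + 3 \cdot 11 = -1793 + 33 = -1760$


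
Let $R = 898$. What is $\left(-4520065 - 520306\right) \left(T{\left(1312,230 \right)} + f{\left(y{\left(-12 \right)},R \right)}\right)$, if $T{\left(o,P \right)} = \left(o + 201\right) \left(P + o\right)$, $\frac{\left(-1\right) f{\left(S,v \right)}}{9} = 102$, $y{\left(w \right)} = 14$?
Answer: $-11754790339488$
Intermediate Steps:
$f{\left(S,v \right)} = -918$ ($f{\left(S,v \right)} = \left(-9\right) 102 = -918$)
$T{\left(o,P \right)} = \left(201 + o\right) \left(P + o\right)$
$\left(-4520065 - 520306\right) \left(T{\left(1312,230 \right)} + f{\left(y{\left(-12 \right)},R \right)}\right) = \left(-4520065 - 520306\right) \left(\left(1312^{2} + 201 \cdot 230 + 201 \cdot 1312 + 230 \cdot 1312\right) - 918\right) = - 5040371 \left(\left(1721344 + 46230 + 263712 + 301760\right) - 918\right) = - 5040371 \left(2333046 - 918\right) = \left(-5040371\right) 2332128 = -11754790339488$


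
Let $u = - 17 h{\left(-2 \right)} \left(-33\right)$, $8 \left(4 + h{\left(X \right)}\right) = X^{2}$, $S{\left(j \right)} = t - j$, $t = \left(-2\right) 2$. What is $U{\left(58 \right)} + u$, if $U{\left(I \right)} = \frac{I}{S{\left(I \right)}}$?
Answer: $- \frac{121795}{62} \approx -1964.4$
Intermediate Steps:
$t = -4$
$S{\left(j \right)} = -4 - j$
$h{\left(X \right)} = -4 + \frac{X^{2}}{8}$
$U{\left(I \right)} = \frac{I}{-4 - I}$
$u = - \frac{3927}{2}$ ($u = - 17 \left(-4 + \frac{\left(-2\right)^{2}}{8}\right) \left(-33\right) = - 17 \left(-4 + \frac{1}{8} \cdot 4\right) \left(-33\right) = - 17 \left(-4 + \frac{1}{2}\right) \left(-33\right) = \left(-17\right) \left(- \frac{7}{2}\right) \left(-33\right) = \frac{119}{2} \left(-33\right) = - \frac{3927}{2} \approx -1963.5$)
$U{\left(58 \right)} + u = \left(-1\right) 58 \frac{1}{4 + 58} - \frac{3927}{2} = \left(-1\right) 58 \cdot \frac{1}{62} - \frac{3927}{2} = - \frac{29}{31} - \frac{3927}{2} = - \frac{121795}{62}$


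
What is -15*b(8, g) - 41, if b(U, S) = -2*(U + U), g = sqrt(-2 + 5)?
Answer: 439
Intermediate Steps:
g = sqrt(3) ≈ 1.7320
b(U, S) = -4*U
-15*b(8, g) - 41 = -(-60)*8 - 41 = -15*(-32) - 41 = 480 - 41 = 439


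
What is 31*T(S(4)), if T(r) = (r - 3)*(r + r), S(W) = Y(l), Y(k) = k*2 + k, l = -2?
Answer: 3348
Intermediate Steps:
Y(k) = 3*k (Y(k) = 2*k + k = 3*k)
S(W) = -6 (S(W) = 3*(-2) = -6)
T(r) = 2*r*(-3 + r) (T(r) = (-3 + r)*(2*r) = 2*r*(-3 + r))
31*T(S(4)) = 31*(2*(-6)*(-3 - 6)) = 31*(2*(-6)*(-9)) = 31*108 = 3348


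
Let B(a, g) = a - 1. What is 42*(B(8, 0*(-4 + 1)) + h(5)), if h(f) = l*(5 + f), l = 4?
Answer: 1974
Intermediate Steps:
h(f) = 20 + 4*f (h(f) = 4*(5 + f) = 20 + 4*f)
B(a, g) = -1 + a
42*(B(8, 0*(-4 + 1)) + h(5)) = 42*((-1 + 8) + (20 + 4*5)) = 42*(7 + (20 + 20)) = 42*(7 + 40) = 42*47 = 1974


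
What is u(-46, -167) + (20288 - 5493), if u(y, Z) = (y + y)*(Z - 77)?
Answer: 37243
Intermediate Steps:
u(y, Z) = 2*y*(-77 + Z) (u(y, Z) = (2*y)*(-77 + Z) = 2*y*(-77 + Z))
u(-46, -167) + (20288 - 5493) = 2*(-46)*(-77 - 167) + (20288 - 5493) = 2*(-46)*(-244) + 14795 = 22448 + 14795 = 37243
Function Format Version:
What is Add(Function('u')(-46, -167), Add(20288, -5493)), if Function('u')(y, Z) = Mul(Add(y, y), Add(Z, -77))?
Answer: 37243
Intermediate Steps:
Function('u')(y, Z) = Mul(2, y, Add(-77, Z)) (Function('u')(y, Z) = Mul(Mul(2, y), Add(-77, Z)) = Mul(2, y, Add(-77, Z)))
Add(Function('u')(-46, -167), Add(20288, -5493)) = Add(Mul(2, -46, Add(-77, -167)), Add(20288, -5493)) = Add(Mul(2, -46, -244), 14795) = Add(22448, 14795) = 37243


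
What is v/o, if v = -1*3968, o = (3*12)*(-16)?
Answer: 62/9 ≈ 6.8889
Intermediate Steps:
o = -576 (o = 36*(-16) = -576)
v = -3968
v/o = -3968/(-576) = -3968*(-1/576) = 62/9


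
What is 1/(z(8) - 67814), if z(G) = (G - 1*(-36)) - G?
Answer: -1/67778 ≈ -1.4754e-5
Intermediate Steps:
z(G) = 36 (z(G) = (G + 36) - G = (36 + G) - G = 36)
1/(z(8) - 67814) = 1/(36 - 67814) = 1/(-67778) = -1/67778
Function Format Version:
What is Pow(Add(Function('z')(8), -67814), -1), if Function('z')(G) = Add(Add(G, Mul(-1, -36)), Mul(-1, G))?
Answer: Rational(-1, 67778) ≈ -1.4754e-5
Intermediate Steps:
Function('z')(G) = 36 (Function('z')(G) = Add(Add(G, 36), Mul(-1, G)) = Add(Add(36, G), Mul(-1, G)) = 36)
Pow(Add(Function('z')(8), -67814), -1) = Pow(Add(36, -67814), -1) = Pow(-67778, -1) = Rational(-1, 67778)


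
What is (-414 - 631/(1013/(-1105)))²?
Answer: 77213404129/1026169 ≈ 75244.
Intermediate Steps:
(-414 - 631/(1013/(-1105)))² = (-414 - 631/(1013*(-1/1105)))² = (-414 - 631/(-1013/1105))² = (-414 - 631*(-1105/1013))² = (-414 + 697255/1013)² = (277873/1013)² = 77213404129/1026169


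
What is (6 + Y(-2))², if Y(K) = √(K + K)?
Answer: 32 + 24*I ≈ 32.0 + 24.0*I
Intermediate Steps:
Y(K) = √2*√K (Y(K) = √(2*K) = √2*√K)
(6 + Y(-2))² = (6 + √2*√(-2))² = (6 + √2*(I*√2))² = (6 + 2*I)²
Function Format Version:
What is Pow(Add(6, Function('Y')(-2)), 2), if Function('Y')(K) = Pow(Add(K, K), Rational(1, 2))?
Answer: Add(32, Mul(24, I)) ≈ Add(32.000, Mul(24.000, I))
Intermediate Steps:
Function('Y')(K) = Mul(Pow(2, Rational(1, 2)), Pow(K, Rational(1, 2))) (Function('Y')(K) = Pow(Mul(2, K), Rational(1, 2)) = Mul(Pow(2, Rational(1, 2)), Pow(K, Rational(1, 2))))
Pow(Add(6, Function('Y')(-2)), 2) = Pow(Add(6, Mul(Pow(2, Rational(1, 2)), Pow(-2, Rational(1, 2)))), 2) = Pow(Add(6, Mul(Pow(2, Rational(1, 2)), Mul(I, Pow(2, Rational(1, 2))))), 2) = Pow(Add(6, Mul(2, I)), 2)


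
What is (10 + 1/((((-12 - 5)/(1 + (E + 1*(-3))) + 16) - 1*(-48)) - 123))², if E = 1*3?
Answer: 576081/5776 ≈ 99.737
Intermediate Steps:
E = 3
(10 + 1/((((-12 - 5)/(1 + (E + 1*(-3))) + 16) - 1*(-48)) - 123))² = (10 + 1/((((-12 - 5)/(1 + (3 + 1*(-3))) + 16) - 1*(-48)) - 123))² = (10 + 1/(((-17/(1 + (3 - 3)) + 16) + 48) - 123))² = (10 + 1/(((-17/(1 + 0) + 16) + 48) - 123))² = (10 + 1/(((-17/1 + 16) + 48) - 123))² = (10 + 1/(((-17*1 + 16) + 48) - 123))² = (10 + 1/(((-17 + 16) + 48) - 123))² = (10 + 1/((-1 + 48) - 123))² = (10 + 1/(47 - 123))² = (10 + 1/(-76))² = (10 - 1/76)² = (759/76)² = 576081/5776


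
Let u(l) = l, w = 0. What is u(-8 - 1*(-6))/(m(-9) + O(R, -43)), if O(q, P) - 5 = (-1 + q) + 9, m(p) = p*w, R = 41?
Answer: -1/27 ≈ -0.037037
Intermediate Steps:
m(p) = 0 (m(p) = p*0 = 0)
O(q, P) = 13 + q (O(q, P) = 5 + ((-1 + q) + 9) = 5 + (8 + q) = 13 + q)
u(-8 - 1*(-6))/(m(-9) + O(R, -43)) = (-8 - 1*(-6))/(0 + (13 + 41)) = (-8 + 6)/(0 + 54) = -2/54 = -2*1/54 = -1/27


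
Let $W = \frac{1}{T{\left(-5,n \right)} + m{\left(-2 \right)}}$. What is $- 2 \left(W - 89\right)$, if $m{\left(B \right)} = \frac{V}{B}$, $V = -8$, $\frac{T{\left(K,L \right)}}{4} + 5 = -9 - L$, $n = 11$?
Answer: $\frac{8545}{48} \approx 178.02$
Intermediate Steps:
$T{\left(K,L \right)} = -56 - 4 L$ ($T{\left(K,L \right)} = -20 + 4 \left(-9 - L\right) = -20 - \left(36 + 4 L\right) = -56 - 4 L$)
$m{\left(B \right)} = - \frac{8}{B}$
$W = - \frac{1}{96}$ ($W = \frac{1}{\left(-56 - 44\right) - \frac{8}{-2}} = \frac{1}{\left(-56 - 44\right) - -4} = \frac{1}{-100 + 4} = \frac{1}{-96} = - \frac{1}{96} \approx -0.010417$)
$- 2 \left(W - 89\right) = - 2 \left(- \frac{1}{96} - 89\right) = \left(-2\right) \left(- \frac{8545}{96}\right) = \frac{8545}{48}$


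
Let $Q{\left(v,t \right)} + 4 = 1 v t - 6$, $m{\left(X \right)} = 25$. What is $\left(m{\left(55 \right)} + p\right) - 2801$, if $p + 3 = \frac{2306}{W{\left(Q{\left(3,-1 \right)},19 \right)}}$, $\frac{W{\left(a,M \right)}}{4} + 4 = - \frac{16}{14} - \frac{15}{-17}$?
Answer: $- \frac{2955113}{1014} \approx -2914.3$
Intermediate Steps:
$Q{\left(v,t \right)} = -10 + t v$ ($Q{\left(v,t \right)} = -4 + \left(1 v t - 6\right) = -4 + \left(v t - 6\right) = -4 + \left(t v - 6\right) = -4 + \left(-6 + t v\right) = -10 + t v$)
$W{\left(a,M \right)} = - \frac{2028}{119}$ ($W{\left(a,M \right)} = -16 + 4 \left(- \frac{16}{14} - \frac{15}{-17}\right) = -16 + 4 \left(\left(-16\right) \frac{1}{14} - - \frac{15}{17}\right) = -16 + 4 \left(- \frac{8}{7} + \frac{15}{17}\right) = -16 + 4 \left(- \frac{31}{119}\right) = -16 - \frac{124}{119} = - \frac{2028}{119}$)
$p = - \frac{140249}{1014}$ ($p = -3 + \frac{2306}{- \frac{2028}{119}} = -3 + 2306 \left(- \frac{119}{2028}\right) = -3 - \frac{137207}{1014} = - \frac{140249}{1014} \approx -138.31$)
$\left(m{\left(55 \right)} + p\right) - 2801 = \left(25 - \frac{140249}{1014}\right) - 2801 = - \frac{114899}{1014} - 2801 = - \frac{2955113}{1014}$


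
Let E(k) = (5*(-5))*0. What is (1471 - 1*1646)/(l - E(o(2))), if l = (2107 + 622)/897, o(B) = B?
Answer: -156975/2729 ≈ -57.521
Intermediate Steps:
E(k) = 0 (E(k) = -25*0 = 0)
l = 2729/897 (l = 2729*(1/897) = 2729/897 ≈ 3.0424)
(1471 - 1*1646)/(l - E(o(2))) = (1471 - 1*1646)/(2729/897 - 1*0) = (1471 - 1646)/(2729/897 + 0) = -175/2729/897 = -175*897/2729 = -156975/2729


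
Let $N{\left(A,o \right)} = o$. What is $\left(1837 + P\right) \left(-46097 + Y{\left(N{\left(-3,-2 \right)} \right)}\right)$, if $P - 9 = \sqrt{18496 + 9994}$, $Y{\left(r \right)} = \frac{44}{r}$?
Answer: $-85135674 - 46119 \sqrt{28490} \approx -9.292 \cdot 10^{7}$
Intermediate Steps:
$P = 9 + \sqrt{28490}$ ($P = 9 + \sqrt{18496 + 9994} = 9 + \sqrt{28490} \approx 177.79$)
$\left(1837 + P\right) \left(-46097 + Y{\left(N{\left(-3,-2 \right)} \right)}\right) = \left(1837 + \left(9 + \sqrt{28490}\right)\right) \left(-46097 + \frac{44}{-2}\right) = \left(1846 + \sqrt{28490}\right) \left(-46097 + 44 \left(- \frac{1}{2}\right)\right) = \left(1846 + \sqrt{28490}\right) \left(-46097 - 22\right) = \left(1846 + \sqrt{28490}\right) \left(-46119\right) = -85135674 - 46119 \sqrt{28490}$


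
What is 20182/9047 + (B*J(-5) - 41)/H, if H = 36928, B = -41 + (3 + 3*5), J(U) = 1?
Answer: 11635967/5220119 ≈ 2.2291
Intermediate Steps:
B = -23 (B = -41 + (3 + 15) = -41 + 18 = -23)
20182/9047 + (B*J(-5) - 41)/H = 20182/9047 + (-23*1 - 41)/36928 = 20182*(1/9047) + (-23 - 41)*(1/36928) = 20182/9047 - 64*1/36928 = 20182/9047 - 1/577 = 11635967/5220119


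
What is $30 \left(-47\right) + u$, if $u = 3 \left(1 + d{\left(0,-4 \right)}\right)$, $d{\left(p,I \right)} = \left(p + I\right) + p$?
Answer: $-1419$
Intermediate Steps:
$d{\left(p,I \right)} = I + 2 p$ ($d{\left(p,I \right)} = \left(I + p\right) + p = I + 2 p$)
$u = -9$ ($u = 3 \left(1 + \left(-4 + 2 \cdot 0\right)\right) = 3 \left(1 + \left(-4 + 0\right)\right) = 3 \left(1 - 4\right) = 3 \left(-3\right) = -9$)
$30 \left(-47\right) + u = 30 \left(-47\right) - 9 = -1410 - 9 = -1419$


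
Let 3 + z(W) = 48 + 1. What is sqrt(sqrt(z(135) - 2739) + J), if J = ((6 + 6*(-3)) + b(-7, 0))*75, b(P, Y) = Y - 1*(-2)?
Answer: sqrt(-750 + I*sqrt(2693)) ≈ 0.94689 + 27.402*I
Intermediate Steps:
z(W) = 46 (z(W) = -3 + (48 + 1) = -3 + 49 = 46)
b(P, Y) = 2 + Y (b(P, Y) = Y + 2 = 2 + Y)
J = -750 (J = ((6 + 6*(-3)) + (2 + 0))*75 = ((6 - 18) + 2)*75 = (-12 + 2)*75 = -10*75 = -750)
sqrt(sqrt(z(135) - 2739) + J) = sqrt(sqrt(46 - 2739) - 750) = sqrt(sqrt(-2693) - 750) = sqrt(I*sqrt(2693) - 750) = sqrt(-750 + I*sqrt(2693))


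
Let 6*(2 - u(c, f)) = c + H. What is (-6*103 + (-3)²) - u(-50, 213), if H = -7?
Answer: -1241/2 ≈ -620.50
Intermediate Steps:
u(c, f) = 19/6 - c/6 (u(c, f) = 2 - (c - 7)/6 = 2 - (-7 + c)/6 = 2 + (7/6 - c/6) = 19/6 - c/6)
(-6*103 + (-3)²) - u(-50, 213) = (-6*103 + (-3)²) - (19/6 - ⅙*(-50)) = (-618 + 9) - (19/6 + 25/3) = -609 - 1*23/2 = -609 - 23/2 = -1241/2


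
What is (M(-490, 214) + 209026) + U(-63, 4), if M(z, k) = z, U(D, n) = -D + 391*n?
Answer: 210163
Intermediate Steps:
(M(-490, 214) + 209026) + U(-63, 4) = (-490 + 209026) + (-1*(-63) + 391*4) = 208536 + (63 + 1564) = 208536 + 1627 = 210163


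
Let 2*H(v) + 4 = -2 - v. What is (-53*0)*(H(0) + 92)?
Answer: 0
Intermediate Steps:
H(v) = -3 - v/2 (H(v) = -2 + (-2 - v)/2 = -2 + (-1 - v/2) = -3 - v/2)
(-53*0)*(H(0) + 92) = (-53*0)*((-3 - ½*0) + 92) = 0*((-3 + 0) + 92) = 0*(-3 + 92) = 0*89 = 0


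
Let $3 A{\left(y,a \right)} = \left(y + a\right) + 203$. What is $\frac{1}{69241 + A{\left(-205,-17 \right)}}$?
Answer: $\frac{3}{207704} \approx 1.4444 \cdot 10^{-5}$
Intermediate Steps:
$A{\left(y,a \right)} = \frac{203}{3} + \frac{a}{3} + \frac{y}{3}$ ($A{\left(y,a \right)} = \frac{\left(y + a\right) + 203}{3} = \frac{\left(a + y\right) + 203}{3} = \frac{203 + a + y}{3} = \frac{203}{3} + \frac{a}{3} + \frac{y}{3}$)
$\frac{1}{69241 + A{\left(-205,-17 \right)}} = \frac{1}{69241 + \left(\frac{203}{3} + \frac{1}{3} \left(-17\right) + \frac{1}{3} \left(-205\right)\right)} = \frac{1}{69241 - \frac{19}{3}} = \frac{1}{\frac{207704}{3}} = \frac{3}{207704}$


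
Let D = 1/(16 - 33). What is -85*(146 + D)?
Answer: -12405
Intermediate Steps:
D = -1/17 (D = 1/(-17) = -1/17 ≈ -0.058824)
-85*(146 + D) = -85*(146 - 1/17) = -85*2481/17 = -12405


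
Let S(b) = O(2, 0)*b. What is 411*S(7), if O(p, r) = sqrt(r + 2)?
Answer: 2877*sqrt(2) ≈ 4068.7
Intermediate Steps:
O(p, r) = sqrt(2 + r)
S(b) = b*sqrt(2) (S(b) = sqrt(2 + 0)*b = sqrt(2)*b = b*sqrt(2))
411*S(7) = 411*(7*sqrt(2)) = 2877*sqrt(2)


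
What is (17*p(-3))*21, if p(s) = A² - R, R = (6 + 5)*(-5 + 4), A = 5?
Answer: 12852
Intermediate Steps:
R = -11 (R = 11*(-1) = -11)
p(s) = 36 (p(s) = 5² - 1*(-11) = 25 + 11 = 36)
(17*p(-3))*21 = (17*36)*21 = 612*21 = 12852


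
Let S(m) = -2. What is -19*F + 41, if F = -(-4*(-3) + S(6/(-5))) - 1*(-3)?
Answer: 174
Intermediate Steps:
F = -7 (F = -(-4*(-3) - 2) - 1*(-3) = -(12 - 2) + 3 = -1*10 + 3 = -10 + 3 = -7)
-19*F + 41 = -19*(-7) + 41 = 133 + 41 = 174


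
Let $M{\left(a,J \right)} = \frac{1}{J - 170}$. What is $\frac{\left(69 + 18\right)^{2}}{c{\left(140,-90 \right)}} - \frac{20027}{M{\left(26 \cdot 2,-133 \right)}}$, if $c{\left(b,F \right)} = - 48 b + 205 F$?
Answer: $\frac{50912036067}{8390} \approx 6.0682 \cdot 10^{6}$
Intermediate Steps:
$M{\left(a,J \right)} = \frac{1}{-170 + J}$
$\frac{\left(69 + 18\right)^{2}}{c{\left(140,-90 \right)}} - \frac{20027}{M{\left(26 \cdot 2,-133 \right)}} = \frac{\left(69 + 18\right)^{2}}{\left(-48\right) 140 + 205 \left(-90\right)} - \frac{20027}{\frac{1}{-170 - 133}} = \frac{87^{2}}{-6720 - 18450} - \frac{20027}{\frac{1}{-303}} = \frac{7569}{-25170} - \frac{20027}{- \frac{1}{303}} = 7569 \left(- \frac{1}{25170}\right) - -6068181 = - \frac{2523}{8390} + 6068181 = \frac{50912036067}{8390}$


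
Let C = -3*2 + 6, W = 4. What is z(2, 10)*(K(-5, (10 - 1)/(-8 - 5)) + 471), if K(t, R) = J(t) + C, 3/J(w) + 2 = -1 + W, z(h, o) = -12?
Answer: -5688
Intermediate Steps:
J(w) = 3 (J(w) = 3/(-2 + (-1 + 4)) = 3/(-2 + 3) = 3/1 = 3*1 = 3)
C = 0 (C = -6 + 6 = 0)
K(t, R) = 3 (K(t, R) = 3 + 0 = 3)
z(2, 10)*(K(-5, (10 - 1)/(-8 - 5)) + 471) = -12*(3 + 471) = -12*474 = -5688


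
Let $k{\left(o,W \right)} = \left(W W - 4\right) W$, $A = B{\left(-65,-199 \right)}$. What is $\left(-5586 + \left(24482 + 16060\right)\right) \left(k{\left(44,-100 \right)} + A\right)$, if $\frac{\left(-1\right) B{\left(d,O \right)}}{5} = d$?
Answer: $-34930656900$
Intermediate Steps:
$B{\left(d,O \right)} = - 5 d$
$A = 325$ ($A = \left(-5\right) \left(-65\right) = 325$)
$k{\left(o,W \right)} = W \left(-4 + W^{2}\right)$ ($k{\left(o,W \right)} = \left(W^{2} - 4\right) W = \left(-4 + W^{2}\right) W = W \left(-4 + W^{2}\right)$)
$\left(-5586 + \left(24482 + 16060\right)\right) \left(k{\left(44,-100 \right)} + A\right) = \left(-5586 + \left(24482 + 16060\right)\right) \left(- 100 \left(-4 + \left(-100\right)^{2}\right) + 325\right) = \left(-5586 + 40542\right) \left(- 100 \left(-4 + 10000\right) + 325\right) = 34956 \left(\left(-100\right) 9996 + 325\right) = 34956 \left(-999600 + 325\right) = 34956 \left(-999275\right) = -34930656900$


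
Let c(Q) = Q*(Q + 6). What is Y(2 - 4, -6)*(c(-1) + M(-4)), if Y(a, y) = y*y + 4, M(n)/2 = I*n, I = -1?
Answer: 120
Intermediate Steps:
M(n) = -2*n (M(n) = 2*(-n) = -2*n)
c(Q) = Q*(6 + Q)
Y(a, y) = 4 + y² (Y(a, y) = y² + 4 = 4 + y²)
Y(2 - 4, -6)*(c(-1) + M(-4)) = (4 + (-6)²)*(-(6 - 1) - 2*(-4)) = (4 + 36)*(-1*5 + 8) = 40*(-5 + 8) = 40*3 = 120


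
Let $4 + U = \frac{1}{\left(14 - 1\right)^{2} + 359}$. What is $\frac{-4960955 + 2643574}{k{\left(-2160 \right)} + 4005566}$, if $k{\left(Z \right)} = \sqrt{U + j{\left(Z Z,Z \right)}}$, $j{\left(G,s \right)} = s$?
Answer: $- \frac{4901119102517088}{8471527142770559} + \frac{9269524 i \sqrt{37705503}}{8471527142770559} \approx -0.57854 + 6.7189 \cdot 10^{-6} i$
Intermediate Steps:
$U = - \frac{2111}{528}$ ($U = -4 + \frac{1}{\left(14 - 1\right)^{2} + 359} = -4 + \frac{1}{13^{2} + 359} = -4 + \frac{1}{169 + 359} = -4 + \frac{1}{528} = - \frac{2111}{528} \approx -3.9981$)
$k{\left(Z \right)} = \sqrt{- \frac{2111}{528} + Z}$
$\frac{-4960955 + 2643574}{k{\left(-2160 \right)} + 4005566} = \frac{-4960955 + 2643574}{\frac{\sqrt{-69663 + 17424 \left(-2160\right)}}{132} + 4005566} = - \frac{2317381}{\frac{\sqrt{-69663 - 37635840}}{132} + 4005566} = - \frac{2317381}{\frac{\sqrt{-37705503}}{132} + 4005566} = - \frac{2317381}{\frac{i \sqrt{37705503}}{132} + 4005566} = - \frac{2317381}{4005566 + \frac{i \sqrt{37705503}}{132}}$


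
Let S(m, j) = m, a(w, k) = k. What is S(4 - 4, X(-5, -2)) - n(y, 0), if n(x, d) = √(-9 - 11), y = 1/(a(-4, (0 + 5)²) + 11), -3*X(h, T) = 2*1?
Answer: -2*I*√5 ≈ -4.4721*I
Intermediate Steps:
X(h, T) = -⅔ (X(h, T) = -2/3 = -⅓*2 = -⅔)
y = 1/36 (y = 1/((0 + 5)² + 11) = 1/(5² + 11) = 1/(25 + 11) = 1/36 ≈ 0.027778)
n(x, d) = 2*I*√5 (n(x, d) = √(-20) = 2*I*√5)
S(4 - 4, X(-5, -2)) - n(y, 0) = (4 - 4) - 2*I*√5 = 0 - 2*I*√5 = -2*I*√5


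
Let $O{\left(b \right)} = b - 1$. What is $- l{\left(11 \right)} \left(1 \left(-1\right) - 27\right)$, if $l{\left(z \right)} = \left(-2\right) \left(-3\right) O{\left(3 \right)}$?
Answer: $336$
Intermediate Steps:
$O{\left(b \right)} = -1 + b$
$l{\left(z \right)} = 12$ ($l{\left(z \right)} = \left(-2\right) \left(-3\right) \left(-1 + 3\right) = 6 \cdot 2 = 12$)
$- l{\left(11 \right)} \left(1 \left(-1\right) - 27\right) = \left(-1\right) 12 \left(1 \left(-1\right) - 27\right) = - 12 \left(-1 - 27\right) = \left(-12\right) \left(-28\right) = 336$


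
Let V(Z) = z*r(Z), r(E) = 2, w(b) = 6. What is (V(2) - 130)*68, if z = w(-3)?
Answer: -8024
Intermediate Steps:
z = 6
V(Z) = 12 (V(Z) = 6*2 = 12)
(V(2) - 130)*68 = (12 - 130)*68 = -118*68 = -8024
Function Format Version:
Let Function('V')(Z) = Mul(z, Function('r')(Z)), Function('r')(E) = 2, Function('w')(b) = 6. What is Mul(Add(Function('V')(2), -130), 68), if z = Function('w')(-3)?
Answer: -8024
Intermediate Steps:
z = 6
Function('V')(Z) = 12 (Function('V')(Z) = Mul(6, 2) = 12)
Mul(Add(Function('V')(2), -130), 68) = Mul(Add(12, -130), 68) = Mul(-118, 68) = -8024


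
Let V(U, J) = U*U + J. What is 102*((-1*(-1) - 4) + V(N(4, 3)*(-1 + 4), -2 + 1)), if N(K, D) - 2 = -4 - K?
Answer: 32640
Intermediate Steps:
N(K, D) = -2 - K (N(K, D) = 2 + (-4 - K) = -2 - K)
V(U, J) = J + U² (V(U, J) = U² + J = J + U²)
102*((-1*(-1) - 4) + V(N(4, 3)*(-1 + 4), -2 + 1)) = 102*((-1*(-1) - 4) + ((-2 + 1) + ((-2 - 1*4)*(-1 + 4))²)) = 102*((1 - 4) + (-1 + ((-2 - 4)*3)²)) = 102*(-3 + (-1 + (-6*3)²)) = 102*(-3 + (-1 + (-18)²)) = 102*(-3 + (-1 + 324)) = 102*(-3 + 323) = 102*320 = 32640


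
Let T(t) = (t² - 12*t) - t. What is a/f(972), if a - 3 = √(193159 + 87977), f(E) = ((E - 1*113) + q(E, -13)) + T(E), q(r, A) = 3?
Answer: 3/933010 + 2*√17571/466505 ≈ 0.00057151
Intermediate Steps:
T(t) = t² - 13*t
f(E) = -110 + E + E*(-13 + E) (f(E) = ((E - 1*113) + 3) + E*(-13 + E) = ((E - 113) + 3) + E*(-13 + E) = ((-113 + E) + 3) + E*(-13 + E) = (-110 + E) + E*(-13 + E) = -110 + E + E*(-13 + E))
a = 3 + 4*√17571 (a = 3 + √(193159 + 87977) = 3 + √281136 = 3 + 4*√17571 ≈ 533.22)
a/f(972) = (3 + 4*√17571)/(-110 + 972 + 972*(-13 + 972)) = (3 + 4*√17571)/(-110 + 972 + 972*959) = (3 + 4*√17571)/(-110 + 972 + 932148) = (3 + 4*√17571)/933010 = (3 + 4*√17571)*(1/933010) = 3/933010 + 2*√17571/466505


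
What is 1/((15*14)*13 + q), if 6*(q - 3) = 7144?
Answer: 3/11771 ≈ 0.00025486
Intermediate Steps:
q = 3581/3 (q = 3 + (⅙)*7144 = 3 + 3572/3 = 3581/3 ≈ 1193.7)
1/((15*14)*13 + q) = 1/((15*14)*13 + 3581/3) = 1/(210*13 + 3581/3) = 1/(2730 + 3581/3) = 1/(11771/3) = 3/11771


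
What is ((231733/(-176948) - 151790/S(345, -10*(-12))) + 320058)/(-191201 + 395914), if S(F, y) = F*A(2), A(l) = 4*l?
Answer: 976758130724/624856339689 ≈ 1.5632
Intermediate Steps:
S(F, y) = 8*F (S(F, y) = F*(4*2) = F*8 = 8*F)
((231733/(-176948) - 151790/S(345, -10*(-12))) + 320058)/(-191201 + 395914) = ((231733/(-176948) - 151790/(8*345)) + 320058)/(-191201 + 395914) = ((231733*(-1/176948) - 151790/2760) + 320058)/204713 = ((-231733/176948 - 151790*1/2760) + 320058)*(1/204713) = ((-231733/176948 - 15179/276) + 320058)*(1/204713) = (-171865750/3052353 + 320058)*(1/204713) = (976758130724/3052353)*(1/204713) = 976758130724/624856339689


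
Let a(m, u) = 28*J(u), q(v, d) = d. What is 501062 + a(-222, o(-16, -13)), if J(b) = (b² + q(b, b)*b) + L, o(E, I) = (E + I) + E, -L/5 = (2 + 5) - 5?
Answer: 614182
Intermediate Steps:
L = -10 (L = -5*((2 + 5) - 5) = -5*(7 - 5) = -5*2 = -10)
o(E, I) = I + 2*E
J(b) = -10 + 2*b² (J(b) = (b² + b*b) - 10 = (b² + b²) - 10 = 2*b² - 10 = -10 + 2*b²)
a(m, u) = -280 + 56*u² (a(m, u) = 28*(-10 + 2*u²) = -280 + 56*u²)
501062 + a(-222, o(-16, -13)) = 501062 + (-280 + 56*(-13 + 2*(-16))²) = 501062 + (-280 + 56*(-13 - 32)²) = 501062 + (-280 + 56*(-45)²) = 501062 + (-280 + 56*2025) = 501062 + (-280 + 113400) = 501062 + 113120 = 614182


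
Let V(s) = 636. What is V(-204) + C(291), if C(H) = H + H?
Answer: 1218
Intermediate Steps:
C(H) = 2*H
V(-204) + C(291) = 636 + 2*291 = 636 + 582 = 1218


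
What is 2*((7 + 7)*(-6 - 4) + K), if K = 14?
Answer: -252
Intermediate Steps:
2*((7 + 7)*(-6 - 4) + K) = 2*((7 + 7)*(-6 - 4) + 14) = 2*(14*(-10) + 14) = 2*(-140 + 14) = 2*(-126) = -252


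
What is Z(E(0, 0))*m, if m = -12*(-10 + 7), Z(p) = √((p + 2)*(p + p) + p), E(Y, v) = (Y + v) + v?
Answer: 0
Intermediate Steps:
E(Y, v) = Y + 2*v
Z(p) = √(p + 2*p*(2 + p)) (Z(p) = √((2 + p)*(2*p) + p) = √(2*p*(2 + p) + p) = √(p + 2*p*(2 + p)))
m = 36 (m = -12*(-3) = 36)
Z(E(0, 0))*m = √((0 + 2*0)*(5 + 2*(0 + 2*0)))*36 = √((0 + 0)*(5 + 2*(0 + 0)))*36 = √(0*(5 + 2*0))*36 = √(0*(5 + 0))*36 = √(0*5)*36 = √0*36 = 0*36 = 0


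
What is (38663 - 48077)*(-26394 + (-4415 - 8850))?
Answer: 373349826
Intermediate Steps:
(38663 - 48077)*(-26394 + (-4415 - 8850)) = -9414*(-26394 - 13265) = -9414*(-39659) = 373349826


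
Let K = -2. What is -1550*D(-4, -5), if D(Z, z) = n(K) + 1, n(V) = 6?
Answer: -10850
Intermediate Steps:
D(Z, z) = 7 (D(Z, z) = 6 + 1 = 7)
-1550*D(-4, -5) = -1550*7 = -10850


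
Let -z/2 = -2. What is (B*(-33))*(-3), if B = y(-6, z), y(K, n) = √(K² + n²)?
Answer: 198*√13 ≈ 713.90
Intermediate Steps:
z = 4 (z = -2*(-2) = 4)
B = 2*√13 (B = √((-6)² + 4²) = √(36 + 16) = √52 = 2*√13 ≈ 7.2111)
(B*(-33))*(-3) = ((2*√13)*(-33))*(-3) = -66*√13*(-3) = 198*√13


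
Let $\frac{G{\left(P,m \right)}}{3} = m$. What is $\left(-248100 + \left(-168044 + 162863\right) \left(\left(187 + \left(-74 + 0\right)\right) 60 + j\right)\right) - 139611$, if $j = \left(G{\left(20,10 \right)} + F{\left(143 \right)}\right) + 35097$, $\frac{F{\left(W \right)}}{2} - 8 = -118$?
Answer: $-216368058$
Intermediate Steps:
$G{\left(P,m \right)} = 3 m$
$F{\left(W \right)} = -220$ ($F{\left(W \right)} = 16 + 2 \left(-118\right) = 16 - 236 = -220$)
$j = 34907$ ($j = \left(3 \cdot 10 - 220\right) + 35097 = \left(30 - 220\right) + 35097 = -190 + 35097 = 34907$)
$\left(-248100 + \left(-168044 + 162863\right) \left(\left(187 + \left(-74 + 0\right)\right) 60 + j\right)\right) - 139611 = \left(-248100 + \left(-168044 + 162863\right) \left(\left(187 + \left(-74 + 0\right)\right) 60 + 34907\right)\right) - 139611 = \left(-248100 - 5181 \left(\left(187 - 74\right) 60 + 34907\right)\right) - 139611 = \left(-248100 - 5181 \left(113 \cdot 60 + 34907\right)\right) - 139611 = \left(-248100 - 5181 \left(6780 + 34907\right)\right) - 139611 = \left(-248100 - 215980347\right) - 139611 = -216228447 - 139611 = -216368058$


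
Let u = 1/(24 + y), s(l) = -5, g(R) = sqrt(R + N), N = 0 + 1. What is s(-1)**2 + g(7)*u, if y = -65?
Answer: 25 - 2*sqrt(2)/41 ≈ 24.931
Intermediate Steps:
N = 1
g(R) = sqrt(1 + R) (g(R) = sqrt(R + 1) = sqrt(1 + R))
u = -1/41 (u = 1/(24 - 65) = 1/(-41) = -1/41 ≈ -0.024390)
s(-1)**2 + g(7)*u = (-5)**2 + sqrt(1 + 7)*(-1/41) = 25 + sqrt(8)*(-1/41) = 25 + (2*sqrt(2))*(-1/41) = 25 - 2*sqrt(2)/41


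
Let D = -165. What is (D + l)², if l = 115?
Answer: 2500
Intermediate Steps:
(D + l)² = (-165 + 115)² = (-50)² = 2500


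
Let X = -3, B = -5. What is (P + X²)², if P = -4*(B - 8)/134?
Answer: 395641/4489 ≈ 88.136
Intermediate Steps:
P = 26/67 (P = -4*(-5 - 8)/134 = -4*(-13)*(1/134) = 52*(1/134) = 26/67 ≈ 0.38806)
(P + X²)² = (26/67 + (-3)²)² = (26/67 + 9)² = (629/67)² = 395641/4489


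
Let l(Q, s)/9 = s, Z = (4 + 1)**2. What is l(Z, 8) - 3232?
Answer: -3160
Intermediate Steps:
Z = 25 (Z = 5**2 = 25)
l(Q, s) = 9*s
l(Z, 8) - 3232 = 9*8 - 3232 = 72 - 3232 = -3160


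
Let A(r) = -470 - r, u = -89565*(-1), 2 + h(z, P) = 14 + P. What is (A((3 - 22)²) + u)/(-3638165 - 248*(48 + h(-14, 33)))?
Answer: -88734/3661229 ≈ -0.024236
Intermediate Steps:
h(z, P) = 12 + P (h(z, P) = -2 + (14 + P) = 12 + P)
u = 89565
(A((3 - 22)²) + u)/(-3638165 - 248*(48 + h(-14, 33))) = ((-470 - (3 - 22)²) + 89565)/(-3638165 - 248*(48 + (12 + 33))) = ((-470 - 1*(-19)²) + 89565)/(-3638165 - 248*(48 + 45)) = ((-470 - 1*361) + 89565)/(-3638165 - 248*93) = ((-470 - 361) + 89565)/(-3638165 - 23064) = (-831 + 89565)/(-3661229) = 88734*(-1/3661229) = -88734/3661229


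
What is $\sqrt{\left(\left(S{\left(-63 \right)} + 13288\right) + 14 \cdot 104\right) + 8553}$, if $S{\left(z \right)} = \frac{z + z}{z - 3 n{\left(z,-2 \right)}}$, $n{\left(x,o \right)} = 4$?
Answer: $\frac{\sqrt{582467}}{5} \approx 152.64$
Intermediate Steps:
$S{\left(z \right)} = \frac{2 z}{-12 + z}$ ($S{\left(z \right)} = \frac{z + z}{z - 12} = \frac{2 z}{z - 12} = \frac{2 z}{-12 + z}$)
$\sqrt{\left(\left(S{\left(-63 \right)} + 13288\right) + 14 \cdot 104\right) + 8553} = \sqrt{\left(\left(2 \left(-63\right) \frac{1}{-12 - 63} + 13288\right) + 14 \cdot 104\right) + 8553} = \sqrt{\left(\left(2 \left(-63\right) \frac{1}{-75} + 13288\right) + 1456\right) + 8553} = \sqrt{\left(\left(2 \left(-63\right) \left(- \frac{1}{75}\right) + 13288\right) + 1456\right) + 8553} = \sqrt{\left(\left(\frac{42}{25} + 13288\right) + 1456\right) + 8553} = \sqrt{\left(\frac{332242}{25} + 1456\right) + 8553} = \sqrt{\frac{368642}{25} + 8553} = \sqrt{\frac{582467}{25}} = \frac{\sqrt{582467}}{5}$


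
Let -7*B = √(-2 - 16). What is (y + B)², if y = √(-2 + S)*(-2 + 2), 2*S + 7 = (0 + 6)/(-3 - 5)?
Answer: -18/49 ≈ -0.36735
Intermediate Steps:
S = -31/8 (S = -7/2 + ((0 + 6)/(-3 - 5))/2 = -7/2 + (6/(-8))/2 = -7/2 + (6*(-⅛))/2 = -7/2 + (½)*(-¾) = -7/2 - 3/8 = -31/8 ≈ -3.8750)
B = -3*I*√2/7 (B = -√(-2 - 16)/7 = -3*I*√2/7 ≈ -0.60609*I)
y = 0 (y = √(-2 - 31/8)*(-2 + 2) = √(-47/8)*0 = (I*√94/4)*0 = 0)
(y + B)² = (0 - 3*I*√2/7)² = (-3*I*√2/7)² = -18/49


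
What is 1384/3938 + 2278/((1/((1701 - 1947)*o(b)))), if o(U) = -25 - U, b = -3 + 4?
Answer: 28688503964/1969 ≈ 1.4570e+7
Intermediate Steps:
b = 1
1384/3938 + 2278/((1/((1701 - 1947)*o(b)))) = 1384/3938 + 2278/((1/((1701 - 1947)*(-25 - 1*1)))) = 1384*(1/3938) + 2278/((1/((-246)*(-25 - 1)))) = 692/1969 + 2278/((-1/246/(-26))) = 692/1969 + 2278/((-1/246*(-1/26))) = 692/1969 + 2278/(1/6396) = 692/1969 + 2278*6396 = 692/1969 + 14570088 = 28688503964/1969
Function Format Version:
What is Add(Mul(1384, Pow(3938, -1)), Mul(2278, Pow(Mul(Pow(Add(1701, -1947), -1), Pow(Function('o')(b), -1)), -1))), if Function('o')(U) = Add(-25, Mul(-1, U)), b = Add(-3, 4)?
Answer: Rational(28688503964, 1969) ≈ 1.4570e+7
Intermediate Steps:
b = 1
Add(Mul(1384, Pow(3938, -1)), Mul(2278, Pow(Mul(Pow(Add(1701, -1947), -1), Pow(Function('o')(b), -1)), -1))) = Add(Mul(1384, Pow(3938, -1)), Mul(2278, Pow(Mul(Pow(Add(1701, -1947), -1), Pow(Add(-25, Mul(-1, 1)), -1)), -1))) = Add(Mul(1384, Rational(1, 3938)), Mul(2278, Pow(Mul(Pow(-246, -1), Pow(Add(-25, -1), -1)), -1))) = Add(Rational(692, 1969), Mul(2278, Pow(Mul(Rational(-1, 246), Pow(-26, -1)), -1))) = Add(Rational(692, 1969), Mul(2278, Pow(Mul(Rational(-1, 246), Rational(-1, 26)), -1))) = Add(Rational(692, 1969), Mul(2278, Pow(Rational(1, 6396), -1))) = Add(Rational(692, 1969), Mul(2278, 6396)) = Add(Rational(692, 1969), 14570088) = Rational(28688503964, 1969)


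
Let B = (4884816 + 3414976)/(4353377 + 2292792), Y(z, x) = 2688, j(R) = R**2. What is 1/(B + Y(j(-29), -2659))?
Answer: 6646169/17873202064 ≈ 0.00037185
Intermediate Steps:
B = 8299792/6646169 ≈ 1.2488
1/(B + Y(j(-29), -2659)) = 1/(8299792/6646169 + 2688) = 1/(17873202064/6646169) = 6646169/17873202064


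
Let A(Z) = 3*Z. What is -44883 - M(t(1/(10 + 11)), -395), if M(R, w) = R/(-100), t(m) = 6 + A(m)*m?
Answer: -659779217/14700 ≈ -44883.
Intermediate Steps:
t(m) = 6 + 3*m**2 (t(m) = 6 + (3*m)*m = 6 + 3*m**2)
M(R, w) = -R/100 (M(R, w) = R*(-1/100) = -R/100)
-44883 - M(t(1/(10 + 11)), -395) = -44883 - (-1)*(6 + 3*(1/(10 + 11))**2)/100 = -44883 - (-1)*(6 + 3*(1/21)**2)/100 = -44883 - (-1)*(6 + 3*(1/441))/100 = -44883 - (-1)*(6 + 1/147)/100 = -44883 - (-1)*883/(100*147) = -44883 - 1*(-883/14700) = -44883 + 883/14700 = -659779217/14700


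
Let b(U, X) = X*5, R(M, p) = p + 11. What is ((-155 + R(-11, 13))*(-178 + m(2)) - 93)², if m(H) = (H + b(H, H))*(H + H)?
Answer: 286861969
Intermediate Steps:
R(M, p) = 11 + p
b(U, X) = 5*X
m(H) = 12*H² (m(H) = (H + 5*H)*(H + H) = (6*H)*(2*H) = 12*H²)
((-155 + R(-11, 13))*(-178 + m(2)) - 93)² = ((-155 + (11 + 13))*(-178 + 12*2²) - 93)² = ((-155 + 24)*(-178 + 12*4) - 93)² = (-131*(-178 + 48) - 93)² = (-131*(-130) - 93)² = (17030 - 93)² = 16937² = 286861969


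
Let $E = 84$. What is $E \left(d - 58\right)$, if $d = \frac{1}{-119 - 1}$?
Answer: $- \frac{48727}{10} \approx -4872.7$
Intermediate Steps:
$d = - \frac{1}{120}$ ($d = \frac{1}{-120} = - \frac{1}{120} \approx -0.0083333$)
$E \left(d - 58\right) = 84 \left(- \frac{1}{120} - 58\right) = 84 \left(- \frac{6961}{120}\right) = - \frac{48727}{10}$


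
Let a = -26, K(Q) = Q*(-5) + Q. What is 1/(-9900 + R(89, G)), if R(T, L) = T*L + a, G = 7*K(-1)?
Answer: -1/7434 ≈ -0.00013452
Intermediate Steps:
K(Q) = -4*Q (K(Q) = -5*Q + Q = -4*Q)
G = 28 (G = 7*(-4*(-1)) = 7*4 = 28)
R(T, L) = -26 + L*T (R(T, L) = T*L - 26 = L*T - 26 = -26 + L*T)
1/(-9900 + R(89, G)) = 1/(-9900 + (-26 + 28*89)) = 1/(-9900 + (-26 + 2492)) = 1/(-9900 + 2466) = 1/(-7434) = -1/7434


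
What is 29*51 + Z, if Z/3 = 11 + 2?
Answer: 1518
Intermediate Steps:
Z = 39 (Z = 3*(11 + 2) = 3*13 = 39)
29*51 + Z = 29*51 + 39 = 1479 + 39 = 1518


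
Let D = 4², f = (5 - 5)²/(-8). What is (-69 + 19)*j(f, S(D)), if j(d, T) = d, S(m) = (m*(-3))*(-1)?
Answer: 0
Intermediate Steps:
f = 0 (f = 0²*(-⅛) = 0*(-⅛) = 0)
D = 16
S(m) = 3*m (S(m) = -3*m*(-1) = 3*m)
(-69 + 19)*j(f, S(D)) = (-69 + 19)*0 = -50*0 = 0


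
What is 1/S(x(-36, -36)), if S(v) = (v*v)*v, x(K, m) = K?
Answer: -1/46656 ≈ -2.1433e-5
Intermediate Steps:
S(v) = v**3 (S(v) = v**2*v = v**3)
1/S(x(-36, -36)) = 1/((-36)**3) = 1/(-46656) = -1/46656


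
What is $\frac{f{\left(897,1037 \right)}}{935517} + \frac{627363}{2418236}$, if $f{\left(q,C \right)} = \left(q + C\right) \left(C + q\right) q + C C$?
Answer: $\frac{737873581181737}{205663717092} \approx 3587.8$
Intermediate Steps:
$f{\left(q,C \right)} = C^{2} + q \left(C + q\right)^{2}$ ($f{\left(q,C \right)} = \left(C + q\right) \left(C + q\right) q + C^{2} = \left(C + q\right)^{2} q + C^{2} = q \left(C + q\right)^{2} + C^{2} = C^{2} + q \left(C + q\right)^{2}$)
$\frac{f{\left(897,1037 \right)}}{935517} + \frac{627363}{2418236} = \frac{1037^{2} + 897 \left(1037 + 897\right)^{2}}{935517} + \frac{627363}{2418236} = \left(1075369 + 897 \cdot 1934^{2}\right) \frac{1}{935517} + 627363 \cdot \frac{1}{2418236} = \left(1075369 + 897 \cdot 3740356\right) \frac{1}{935517} + \frac{627363}{2418236} = \left(1075369 + 3355099332\right) \frac{1}{935517} + \frac{627363}{2418236} = 3356174701 \cdot \frac{1}{935517} + \frac{627363}{2418236} = \frac{305106791}{85047} + \frac{627363}{2418236} = \frac{737873581181737}{205663717092}$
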